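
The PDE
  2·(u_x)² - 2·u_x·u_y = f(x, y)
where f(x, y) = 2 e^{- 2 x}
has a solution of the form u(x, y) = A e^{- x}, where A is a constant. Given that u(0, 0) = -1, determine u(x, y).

Substitute the ansatz u = A e^{- x} into the left-hand side.
Derivatives of the ansatz:
  u_x = - A e^{- x}
  u_y = 0
Term by term:
  2·(u_x)² = 2 A^{2} e^{- 2 x}
  -2·u_x·u_y = 0
So the left-hand side equals
  2 A^{2} e^{- 2 x}
This must equal f(x, y) = 2 e^{- 2 x} identically.
Matching coefficients of the independent functions:
  [e^{- 2 x}]:  2 A^{2} = 2
These equations allow (A) = (-1) or (1).
Impose the point condition(s):
  u(0, 0) = -1  ⟹  A = -1
Only A = -1 satisfies everything.
Hence u(x, y) = - e^{- x}.

Answer: u(x, y) = - e^{- x}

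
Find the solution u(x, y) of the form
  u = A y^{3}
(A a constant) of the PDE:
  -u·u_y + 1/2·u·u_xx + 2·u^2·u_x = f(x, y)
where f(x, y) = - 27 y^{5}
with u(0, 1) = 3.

Substitute the ansatz u = A y^{3} into the left-hand side.
Derivatives of the ansatz:
  u_y = 3 A y^{2}
  u_xx = 0
  u_x = 0
Term by term:
  -u·u_y = - 3 A^{2} y^{5}
  1/2·u·u_xx = 0
  2·u^2·u_x = 0
So the left-hand side equals
  - 3 A^{2} y^{5}
This must equal f(x, y) = - 27 y^{5} identically.
Matching coefficients of the independent functions:
  [y^{5}]:  - 3 A^{2} = -27
These equations allow (A) = (-3) or (3).
Impose the point condition(s):
  u(0, 1) = 3  ⟹  A = 3
Only A = 3 satisfies everything.
Hence u(x, y) = 3 y^{3}.

Answer: u(x, y) = 3 y^{3}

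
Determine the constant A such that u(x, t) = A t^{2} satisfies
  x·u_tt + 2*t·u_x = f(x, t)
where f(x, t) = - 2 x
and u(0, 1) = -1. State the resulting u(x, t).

Substitute the ansatz u = A t^{2} into the left-hand side.
Derivatives of the ansatz:
  u_tt = 2 A
  u_x = 0
Term by term:
  x·u_tt = 2 A x
  2*t·u_x = 0
So the left-hand side equals
  2 A x
This must equal f(x, t) = - 2 x identically.
Matching coefficients of the independent functions:
  [x]:  2 A = -2
Solving: A = -1.
Check against the point condition:
  u(0, 1) = -1  ⟹  A = -1  ✓
Hence u(x, t) = - t^{2}.

Answer: u(x, t) = - t^{2}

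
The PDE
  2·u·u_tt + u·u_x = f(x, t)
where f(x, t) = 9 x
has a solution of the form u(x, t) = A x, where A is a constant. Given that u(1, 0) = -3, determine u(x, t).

Substitute the ansatz u = A x into the left-hand side.
Derivatives of the ansatz:
  u_tt = 0
  u_x = A
Term by term:
  2·u·u_tt = 0
  u·u_x = A^{2} x
So the left-hand side equals
  A^{2} x
This must equal f(x, t) = 9 x identically.
Matching coefficients of the independent functions:
  [x]:  A^{2} = 9
These equations allow (A) = (-3) or (3).
Impose the point condition(s):
  u(1, 0) = -3  ⟹  A = -3
Only A = -3 satisfies everything.
Hence u(x, t) = - 3 x.

Answer: u(x, t) = - 3 x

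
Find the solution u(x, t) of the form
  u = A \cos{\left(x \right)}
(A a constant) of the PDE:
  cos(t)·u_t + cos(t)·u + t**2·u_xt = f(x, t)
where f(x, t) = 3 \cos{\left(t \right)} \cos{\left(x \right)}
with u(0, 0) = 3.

Substitute the ansatz u = A \cos{\left(x \right)} into the left-hand side.
Derivatives of the ansatz:
  u_t = 0
  u_xt = 0
Term by term:
  cos(t)·u_t = 0
  cos(t)·u = A \cos{\left(t \right)} \cos{\left(x \right)}
  t**2·u_xt = 0
So the left-hand side equals
  A \cos{\left(t \right)} \cos{\left(x \right)}
This must equal f(x, t) = 3 \cos{\left(t \right)} \cos{\left(x \right)} identically.
Matching coefficients of the independent functions:
  [\cos{\left(t \right)} \cos{\left(x \right)}]:  A = 3
Solving: A = 3.
Check against the point condition:
  u(0, 0) = 3  ⟹  A = 3  ✓
Hence u(x, t) = 3 \cos{\left(x \right)}.

Answer: u(x, t) = 3 \cos{\left(x \right)}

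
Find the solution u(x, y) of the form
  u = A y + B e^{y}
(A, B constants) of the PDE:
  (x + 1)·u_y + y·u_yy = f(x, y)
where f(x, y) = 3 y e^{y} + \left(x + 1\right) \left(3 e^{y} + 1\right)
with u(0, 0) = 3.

Answer: u(x, y) = y + 3 e^{y}

Derivation:
Substitute the ansatz u = A y + B e^{y} into the left-hand side.
Derivatives of the ansatz:
  u_y = A + B e^{y}
  u_yy = B e^{y}
Term by term:
  (x + 1)·u_y = A x + A + B x e^{y} + B e^{y}
  y·u_yy = B y e^{y}
So the left-hand side equals
  A x + A + B x e^{y} + B y e^{y} + B e^{y}
This must equal f(x, y) identically; expanded, f = 3 x e^{y} + x + 3 y e^{y} + 3 e^{y} + 1.
Matching coefficients of the independent functions:
  [constant term, x]:  A = 1
  [x e^{y}, y e^{y}, e^{y}]:  B = 3
Solving: A = 1, B = 3.
Check against the point condition:
  u(0, 0) = 3  ⟹  B = 3  ✓
Hence u(x, y) = y + 3 e^{y}.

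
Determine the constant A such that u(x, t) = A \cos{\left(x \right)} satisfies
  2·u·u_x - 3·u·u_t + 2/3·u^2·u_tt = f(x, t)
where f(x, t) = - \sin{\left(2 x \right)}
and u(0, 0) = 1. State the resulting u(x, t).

Substitute the ansatz u = A \cos{\left(x \right)} into the left-hand side.
Derivatives of the ansatz:
  u_x = - A \sin{\left(x \right)}
  u_t = 0
  u_tt = 0
Term by term:
  2·u·u_x = - 2 A^{2} \sin{\left(x \right)} \cos{\left(x \right)}
  -3·u·u_t = 0
  2/3·u^2·u_tt = 0
So the left-hand side equals
  - 2 A^{2} \sin{\left(x \right)} \cos{\left(x \right)}
This must equal f(x, t) identically; expanded, f = - 2 \sin{\left(x \right)} \cos{\left(x \right)}.
Matching coefficients of the independent functions:
  [\sin{\left(x \right)} \cos{\left(x \right)}]:  - 2 A^{2} = -2
These equations allow (A) = (-1) or (1).
Impose the point condition(s):
  u(0, 0) = 1  ⟹  A = 1
Only A = 1 satisfies everything.
Hence u(x, t) = \cos{\left(x \right)}.

Answer: u(x, t) = \cos{\left(x \right)}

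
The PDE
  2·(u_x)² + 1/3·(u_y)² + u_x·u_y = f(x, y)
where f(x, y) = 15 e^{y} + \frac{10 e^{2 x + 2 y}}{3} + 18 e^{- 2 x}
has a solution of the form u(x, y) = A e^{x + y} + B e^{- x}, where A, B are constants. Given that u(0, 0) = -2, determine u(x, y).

Substitute the ansatz u = A e^{x + y} + B e^{- x} into the left-hand side.
Derivatives of the ansatz:
  u_x = A e^{x} e^{y} - B e^{- x}
  u_y = A e^{x} e^{y}
Term by term:
  2·(u_x)² = 2 A^{2} e^{2 x} e^{2 y} - 4 A B e^{y} + 2 B^{2} e^{- 2 x}
  1/3·(u_y)² = \frac{A^{2} e^{2 x} e^{2 y}}{3}
  u_x·u_y = A^{2} e^{2 x} e^{2 y} - A B e^{y}
So the left-hand side equals
  \frac{10 A^{2} e^{2 x} e^{2 y}}{3} - 5 A B e^{y} + 2 B^{2} e^{- 2 x}
This must equal f(x, y) identically; expanded, f = \frac{10 e^{2 x} e^{2 y}}{3} + 15 e^{y} + 18 e^{- 2 x}.
Matching coefficients of the independent functions:
  [e^{2 x} e^{2 y}]:  \frac{10 A^{2}}{3} = \frac{10}{3}
  [e^{- 2 x}]:  2 B^{2} = 18
  [e^{y}]:  - 5 A B = 15
These equations allow (A, B) = (-1, 3) or (1, -3).
Impose the point condition(s):
  u(0, 0) = -2  ⟹  A + B = -2
Only A = 1, B = -3 satisfies everything.
Hence u(x, y) = e^{x + y} - 3 e^{- x}.

Answer: u(x, y) = e^{x + y} - 3 e^{- x}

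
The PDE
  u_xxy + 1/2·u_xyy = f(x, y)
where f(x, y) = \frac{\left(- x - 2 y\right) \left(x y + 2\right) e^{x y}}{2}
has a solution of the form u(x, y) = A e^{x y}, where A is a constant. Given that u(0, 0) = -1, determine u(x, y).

Substitute the ansatz u = A e^{x y} into the left-hand side.
Derivatives of the ansatz:
  u_xxy = A x y^{2} e^{x y} + 2 A y e^{x y}
  u_xyy = A x^{2} y e^{x y} + 2 A x e^{x y}
Term by term:
  u_xxy = A x y^{2} e^{x y} + 2 A y e^{x y}
  1/2·u_xyy = \frac{A x^{2} y e^{x y}}{2} + A x e^{x y}
So the left-hand side equals
  \frac{A x^{2} y e^{x y}}{2} + A x y^{2} e^{x y} + A x e^{x y} + 2 A y e^{x y}
This must equal f(x, y) identically; expanded, f = - \frac{x^{2} y e^{x y}}{2} - x y^{2} e^{x y} - x e^{x y} - 2 y e^{x y}.
Matching coefficients of the independent functions:
  [x e^{x y}, x y^{2} e^{x y}]:  A = -1
  [y e^{x y}]:  2 A = -2
  [x^{2} y e^{x y}]:  \frac{A}{2} = - \frac{1}{2}
Solving: A = -1.
Check against the point condition:
  u(0, 0) = -1  ⟹  A = -1  ✓
Hence u(x, y) = - e^{x y}.

Answer: u(x, y) = - e^{x y}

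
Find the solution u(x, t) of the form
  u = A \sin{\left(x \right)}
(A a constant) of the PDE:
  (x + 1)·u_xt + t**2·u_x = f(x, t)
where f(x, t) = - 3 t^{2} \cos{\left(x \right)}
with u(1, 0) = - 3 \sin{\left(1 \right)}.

Substitute the ansatz u = A \sin{\left(x \right)} into the left-hand side.
Derivatives of the ansatz:
  u_xt = 0
  u_x = A \cos{\left(x \right)}
Term by term:
  (x + 1)·u_xt = 0
  t**2·u_x = A t^{2} \cos{\left(x \right)}
So the left-hand side equals
  A t^{2} \cos{\left(x \right)}
This must equal f(x, t) = - 3 t^{2} \cos{\left(x \right)} identically.
Matching coefficients of the independent functions:
  [t^{2} \cos{\left(x \right)}]:  A = -3
Solving: A = -3.
Check against the point condition:
  u(1, 0) = - 3 \sin{\left(1 \right)}  ⟹  A \sin{\left(1 \right)} = - 3 \sin{\left(1 \right)}  ✓
Hence u(x, t) = - 3 \sin{\left(x \right)}.

Answer: u(x, t) = - 3 \sin{\left(x \right)}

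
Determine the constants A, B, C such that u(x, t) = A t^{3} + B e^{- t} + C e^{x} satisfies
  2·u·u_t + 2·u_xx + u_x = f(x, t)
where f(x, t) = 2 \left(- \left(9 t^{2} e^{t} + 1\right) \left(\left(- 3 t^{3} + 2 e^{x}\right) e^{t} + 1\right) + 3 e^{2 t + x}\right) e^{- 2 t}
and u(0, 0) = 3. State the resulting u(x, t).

Substitute the ansatz u = A t^{3} + B e^{- t} + C e^{x} into the left-hand side.
Derivatives of the ansatz:
  u_t = 3 A t^{2} - B e^{- t}
  u_xx = C e^{x}
  u_x = C e^{x}
Term by term:
  2·u·u_t = 6 A^{2} t^{5} - 2 A B t^{3} e^{- t} + 6 A B t^{2} e^{- t} + 6 A C t^{2} e^{x} - 2 B^{2} e^{- 2 t} - 2 B C e^{- t} e^{x}
  2·u_xx = 2 C e^{x}
  u_x = C e^{x}
So the left-hand side equals
  6 A^{2} t^{5} - 2 A B t^{3} e^{- t} + 6 A B t^{2} e^{- t} + 6 A C t^{2} e^{x} - 2 B^{2} e^{- 2 t} - 2 B C e^{- t} e^{x} + 3 C e^{x}
This must equal f(x, t) identically; expanded, f = 54 t^{5} + 6 t^{3} e^{- t} - 36 t^{2} e^{x} - 18 t^{2} e^{- t} + 6 e^{x} - 4 e^{- t} e^{x} - 2 e^{- 2 t}.
Matching coefficients of the independent functions:
  [t^{5}]:  6 A^{2} = 54
  [t^{2} e^{- t}]:  6 A B = -18
  [t^{2} e^{x}]:  6 A C = -36
  [t^{3} e^{- t}]:  - 2 A B = 6
  [e^{- t} e^{x}]:  - 2 B C = -4
  [e^{- 2 t}]:  - 2 B^{2} = -2
  [e^{x}]:  3 C = 6
Solving: A = -3, B = 1, C = 2.
Check against the point condition:
  u(0, 0) = 3  ⟹  B + C = 3  ✓
Hence u(x, t) = - 3 t^{3} + 2 e^{x} + e^{- t}.

Answer: u(x, t) = - 3 t^{3} + 2 e^{x} + e^{- t}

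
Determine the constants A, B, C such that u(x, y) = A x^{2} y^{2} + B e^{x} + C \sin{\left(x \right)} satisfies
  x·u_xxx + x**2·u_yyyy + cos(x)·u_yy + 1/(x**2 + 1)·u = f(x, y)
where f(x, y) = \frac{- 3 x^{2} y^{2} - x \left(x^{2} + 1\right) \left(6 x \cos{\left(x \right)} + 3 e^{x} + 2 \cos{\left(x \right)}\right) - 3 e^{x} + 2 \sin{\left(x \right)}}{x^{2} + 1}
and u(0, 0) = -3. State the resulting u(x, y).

Substitute the ansatz u = A x^{2} y^{2} + B e^{x} + C \sin{\left(x \right)} into the left-hand side.
Derivatives of the ansatz:
  u_xxx = B e^{x} - C \cos{\left(x \right)}
  u_yyyy = 0
  u_yy = 2 A x^{2}
Term by term:
  x·u_xxx = B x e^{x} - C x \cos{\left(x \right)}
  x**2·u_yyyy = 0
  cos(x)·u_yy = 2 A x^{2} \cos{\left(x \right)}
  1/(x**2 + 1)·u = \frac{A x^{2} y^{2}}{x^{2} + 1} + \frac{B e^{x}}{x^{2} + 1} + \frac{C \sin{\left(x \right)}}{x^{2} + 1}
So the left-hand side equals
  \frac{A x^{2} y^{2}}{x^{2} + 1} + 2 A x^{2} \cos{\left(x \right)} + B x e^{x} + \frac{B e^{x}}{x^{2} + 1} - C x \cos{\left(x \right)} + \frac{C \sin{\left(x \right)}}{x^{2} + 1}
This must equal f(x, y) identically; expanded, f = - \frac{3 x^{2} y^{2}}{x^{2} + 1} - 6 x^{2} \cos{\left(x \right)} - 3 x e^{x} - 2 x \cos{\left(x \right)} - \frac{3 e^{x}}{x^{2} + 1} + \frac{2 \sin{\left(x \right)}}{x^{2} + 1}.
Matching coefficients of the independent functions:
  [x e^{x}, \frac{e^{x}}{x^{2} + 1}]:  B = -3
  [x \cos{\left(x \right)}]:  - C = -2
  [x^{2} \cos{\left(x \right)}]:  2 A = -6
  [\frac{\sin{\left(x \right)}}{x^{2} + 1}]:  C = 2
  [\frac{x^{2} y^{2}}{x^{2} + 1}]:  A = -3
Solving: A = -3, B = -3, C = 2.
Check against the point condition:
  u(0, 0) = -3  ⟹  B = -3  ✓
Hence u(x, y) = - 3 x^{2} y^{2} - 3 e^{x} + 2 \sin{\left(x \right)}.

Answer: u(x, y) = - 3 x^{2} y^{2} - 3 e^{x} + 2 \sin{\left(x \right)}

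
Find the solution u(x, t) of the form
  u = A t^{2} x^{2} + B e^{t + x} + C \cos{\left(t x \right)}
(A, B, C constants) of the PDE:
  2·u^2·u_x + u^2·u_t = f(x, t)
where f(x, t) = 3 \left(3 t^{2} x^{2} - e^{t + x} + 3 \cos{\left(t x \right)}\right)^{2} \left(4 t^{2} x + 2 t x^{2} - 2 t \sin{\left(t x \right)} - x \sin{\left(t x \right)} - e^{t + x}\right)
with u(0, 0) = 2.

Substitute the ansatz u = A t^{2} x^{2} + B e^{t + x} + C \cos{\left(t x \right)} into the left-hand side.
Derivatives of the ansatz:
  u_x = 2 A t^{2} x + B e^{t} e^{x} - C t \sin{\left(t x \right)}
  u_t = 2 A t x^{2} + B e^{t} e^{x} - C x \sin{\left(t x \right)}
Term by term:
  2·u^2·u_x = 4 A^{3} t^{6} x^{5} + 2 A^{2} B t^{4} x^{4} e^{t} e^{x} + 8 A^{2} B t^{4} x^{3} e^{t} e^{x} - 2 A^{2} C t^{5} x^{4} \sin{\left(t x \right)} + 8 A^{2} C t^{4} x^{3} \cos{\left(t x \right)} + 4 A B^{2} t^{2} x^{2} e^{2 t} e^{2 x} + 4 A B^{2} t^{2} x e^{2 t} e^{2 x} - 4 A B C t^{3} x^{2} e^{t} e^{x} \sin{\left(t x \right)} + 4 A B C t^{2} x^{2} e^{t} e^{x} \cos{\left(t x \right)} + 8 A B C t^{2} x e^{t} e^{x} \cos{\left(t x \right)} - 4 A C^{2} t^{3} x^{2} \sin{\left(t x \right)} \cos{\left(t x \right)} + 4 A C^{2} t^{2} x \cos^{2}{\left(t x \right)} + 2 B^{3} e^{3 t} e^{3 x} - 2 B^{2} C t e^{2 t} e^{2 x} \sin{\left(t x \right)} + 4 B^{2} C e^{2 t} e^{2 x} \cos{\left(t x \right)} - 4 B C^{2} t e^{t} e^{x} \sin{\left(t x \right)} \cos{\left(t x \right)} + 2 B C^{2} e^{t} e^{x} \cos^{2}{\left(t x \right)} - 2 C^{3} t \sin{\left(t x \right)} \cos^{2}{\left(t x \right)}
  u^2·u_t = 2 A^{3} t^{5} x^{6} + A^{2} B t^{4} x^{4} e^{t} e^{x} + 4 A^{2} B t^{3} x^{4} e^{t} e^{x} - A^{2} C t^{4} x^{5} \sin{\left(t x \right)} + 4 A^{2} C t^{3} x^{4} \cos{\left(t x \right)} + 2 A B^{2} t^{2} x^{2} e^{2 t} e^{2 x} + 2 A B^{2} t x^{2} e^{2 t} e^{2 x} - 2 A B C t^{2} x^{3} e^{t} e^{x} \sin{\left(t x \right)} + 2 A B C t^{2} x^{2} e^{t} e^{x} \cos{\left(t x \right)} + 4 A B C t x^{2} e^{t} e^{x} \cos{\left(t x \right)} - 2 A C^{2} t^{2} x^{3} \sin{\left(t x \right)} \cos{\left(t x \right)} + 2 A C^{2} t x^{2} \cos^{2}{\left(t x \right)} + B^{3} e^{3 t} e^{3 x} - B^{2} C x e^{2 t} e^{2 x} \sin{\left(t x \right)} + 2 B^{2} C e^{2 t} e^{2 x} \cos{\left(t x \right)} - 2 B C^{2} x e^{t} e^{x} \sin{\left(t x \right)} \cos{\left(t x \right)} + B C^{2} e^{t} e^{x} \cos^{2}{\left(t x \right)} - C^{3} x \sin{\left(t x \right)} \cos^{2}{\left(t x \right)}
Sum these and collect like terms in the independent variables.
This must equal f(x, t) identically; expanded, f = 108 t^{6} x^{5} + 54 t^{5} x^{6} - 54 t^{5} x^{4} \sin{\left(t x \right)} - 27 t^{4} x^{5} \sin{\left(t x \right)} - 27 t^{4} x^{4} e^{t} e^{x} - 72 t^{4} x^{3} e^{t} e^{x} + 216 t^{4} x^{3} \cos{\left(t x \right)} - 36 t^{3} x^{4} e^{t} e^{x} + 108 t^{3} x^{4} \cos{\left(t x \right)} + 36 t^{3} x^{2} e^{t} e^{x} \sin{\left(t x \right)} - 108 t^{3} x^{2} \sin{\left(t x \right)} \cos{\left(t x \right)} + 18 t^{2} x^{3} e^{t} e^{x} \sin{\left(t x \right)} - 54 t^{2} x^{3} \sin{\left(t x \right)} \cos{\left(t x \right)} + 18 t^{2} x^{2} e^{2 t} e^{2 x} - 54 t^{2} x^{2} e^{t} e^{x} \cos{\left(t x \right)} + 12 t^{2} x e^{2 t} e^{2 x} - 72 t^{2} x e^{t} e^{x} \cos{\left(t x \right)} + 108 t^{2} x \cos^{2}{\left(t x \right)} + 6 t x^{2} e^{2 t} e^{2 x} - 36 t x^{2} e^{t} e^{x} \cos{\left(t x \right)} + 54 t x^{2} \cos^{2}{\left(t x \right)} - 6 t e^{2 t} e^{2 x} \sin{\left(t x \right)} + 36 t e^{t} e^{x} \sin{\left(t x \right)} \cos{\left(t x \right)} - 54 t \sin{\left(t x \right)} \cos^{2}{\left(t x \right)} - 3 x e^{2 t} e^{2 x} \sin{\left(t x \right)} + 18 x e^{t} e^{x} \sin{\left(t x \right)} \cos{\left(t x \right)} - 27 x \sin{\left(t x \right)} \cos^{2}{\left(t x \right)} - 3 e^{3 t} e^{3 x} + 18 e^{2 t} e^{2 x} \cos{\left(t x \right)} - 27 e^{t} e^{x} \cos^{2}{\left(t x \right)}.
Matching coefficients of the independent functions:
(each divided by its leading coefficient; functions giving the same equation are listed together)
  [t^{5} x^{6}, t^{6} x^{5}]:  A^{3} - 27 = 0
  [e^{3 t} e^{3 x}]:  B^{3} + 1 = 0
  [t x^{2} \cos^{2}{\left(t x \right)}, t^{2} x \cos^{2}{\left(t x \right)}, t^{2} x^{3} \sin{\left(t x \right)} \cos{\left(t x \right)}, …]:  A C^{2} - 27 = 0
  [t \sin{\left(t x \right)} \cos^{2}{\left(t x \right)}, x \sin{\left(t x \right)} \cos^{2}{\left(t x \right)}]:  C^{3} - 27 = 0
  [t^{3} x^{4} \cos{\left(t x \right)}, t^{4} x^{3} \cos{\left(t x \right)}, t^{4} x^{5} \sin{\left(t x \right)}, …]:  A^{2} C - 27 = 0
  [e^{t} e^{x} \cos^{2}{\left(t x \right)}, t e^{t} e^{x} \sin{\left(t x \right)} \cos{\left(t x \right)}, x e^{t} e^{x} \sin{\left(t x \right)} \cos{\left(t x \right)}]:  B C^{2} + 9 = 0
  [e^{2 t} e^{2 x} \cos{\left(t x \right)}, t e^{2 t} e^{2 x} \sin{\left(t x \right)}, x e^{2 t} e^{2 x} \sin{\left(t x \right)}]:  B^{2} C - 3 = 0
  [t x^{2} e^{2 t} e^{2 x}, t^{2} x e^{2 t} e^{2 x}, t^{2} x^{2} e^{2 t} e^{2 x}]:  A B^{2} - 3 = 0
  [t^{3} x^{4} e^{t} e^{x}, t^{4} x^{3} e^{t} e^{x}, t^{4} x^{4} e^{t} e^{x}]:  A^{2} B + 9 = 0
  [t x^{2} e^{t} e^{x} \cos{\left(t x \right)}, t^{2} x e^{t} e^{x} \cos{\left(t x \right)}, t^{2} x^{2} e^{t} e^{x} \cos{\left(t x \right)}, …]:  A B C + 9 = 0
Solving: A = 3, B = -1, C = 3.
Check against the point condition:
  u(0, 0) = 2  ⟹  B + C = 2  ✓
Hence u(x, t) = 3 t^{2} x^{2} - e^{t + x} + 3 \cos{\left(t x \right)}.

Answer: u(x, t) = 3 t^{2} x^{2} - e^{t + x} + 3 \cos{\left(t x \right)}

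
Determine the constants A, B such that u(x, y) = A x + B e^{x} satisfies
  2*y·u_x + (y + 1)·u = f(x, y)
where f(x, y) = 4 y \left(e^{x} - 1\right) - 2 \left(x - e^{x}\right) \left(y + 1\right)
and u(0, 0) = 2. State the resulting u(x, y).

Substitute the ansatz u = A x + B e^{x} into the left-hand side.
Derivatives of the ansatz:
  u_x = A + B e^{x}
Term by term:
  2*y·u_x = 2 A y + 2 B y e^{x}
  (y + 1)·u = A x y + A x + B y e^{x} + B e^{x}
So the left-hand side equals
  A x y + A x + 2 A y + 3 B y e^{x} + B e^{x}
This must equal f(x, y) identically; expanded, f = - 2 x y - 2 x + 6 y e^{x} - 4 y + 2 e^{x}.
Matching coefficients of the independent functions:
  [x, x y]:  A = -2
  [y]:  2 A = -4
  [y e^{x}]:  3 B = 6
  [e^{x}]:  B = 2
Solving: A = -2, B = 2.
Check against the point condition:
  u(0, 0) = 2  ⟹  B = 2  ✓
Hence u(x, y) = - 2 x + 2 e^{x}.

Answer: u(x, y) = - 2 x + 2 e^{x}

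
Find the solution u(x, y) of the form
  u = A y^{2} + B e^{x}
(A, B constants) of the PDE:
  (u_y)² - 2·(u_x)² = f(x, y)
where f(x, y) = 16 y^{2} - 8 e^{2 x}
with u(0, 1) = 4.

Substitute the ansatz u = A y^{2} + B e^{x} into the left-hand side.
Derivatives of the ansatz:
  u_y = 2 A y
  u_x = B e^{x}
Term by term:
  (u_y)² = 4 A^{2} y^{2}
  -2·(u_x)² = - 2 B^{2} e^{2 x}
So the left-hand side equals
  4 A^{2} y^{2} - 2 B^{2} e^{2 x}
This must equal f(x, y) = 16 y^{2} - 8 e^{2 x} identically.
Matching coefficients of the independent functions:
  [y^{2}]:  4 A^{2} = 16
  [e^{2 x}]:  - 2 B^{2} = -8
These equations allow (A, B) = (-2, -2) or (-2, 2) or (2, -2) or (2, 2).
Impose the point condition(s):
  u(0, 1) = 4  ⟹  A + B = 4
Only A = 2, B = 2 satisfies everything.
Hence u(x, y) = 2 y^{2} + 2 e^{x}.

Answer: u(x, y) = 2 y^{2} + 2 e^{x}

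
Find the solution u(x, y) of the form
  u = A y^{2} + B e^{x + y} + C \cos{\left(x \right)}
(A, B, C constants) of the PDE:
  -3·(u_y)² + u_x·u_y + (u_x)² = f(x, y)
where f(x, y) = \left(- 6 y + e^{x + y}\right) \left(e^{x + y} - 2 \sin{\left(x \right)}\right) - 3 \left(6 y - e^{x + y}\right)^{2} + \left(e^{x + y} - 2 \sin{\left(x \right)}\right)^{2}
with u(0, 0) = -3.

Substitute the ansatz u = A y^{2} + B e^{x + y} + C \cos{\left(x \right)} into the left-hand side.
Derivatives of the ansatz:
  u_y = 2 A y + B e^{x} e^{y}
  u_x = B e^{x} e^{y} - C \sin{\left(x \right)}
Term by term:
  -3·(u_y)² = - 12 A^{2} y^{2} - 12 A B y e^{x} e^{y} - 3 B^{2} e^{2 x} e^{2 y}
  u_x·u_y = 2 A B y e^{x} e^{y} - 2 A C y \sin{\left(x \right)} + B^{2} e^{2 x} e^{2 y} - B C e^{x} e^{y} \sin{\left(x \right)}
  (u_x)² = B^{2} e^{2 x} e^{2 y} - 2 B C e^{x} e^{y} \sin{\left(x \right)} + C^{2} \sin^{2}{\left(x \right)}
So the left-hand side equals
  - 12 A^{2} y^{2} - 10 A B y e^{x} e^{y} - 2 A C y \sin{\left(x \right)} - B^{2} e^{2 x} e^{2 y} - 3 B C e^{x} e^{y} \sin{\left(x \right)} + C^{2} \sin^{2}{\left(x \right)}
This must equal f(x, y) identically; expanded, f = - 108 y^{2} + 30 y e^{x} e^{y} + 12 y \sin{\left(x \right)} - e^{2 x} e^{2 y} - 6 e^{x} e^{y} \sin{\left(x \right)} + 4 \sin^{2}{\left(x \right)}.
Matching coefficients of the independent functions:
  [y^{2}]:  - 12 A^{2} = -108
  [y \sin{\left(x \right)}]:  - 2 A C = 12
  [e^{2 x} e^{2 y}]:  - B^{2} = -1
  [y e^{x} e^{y}]:  - 10 A B = 30
  [e^{x} e^{y} \sin{\left(x \right)}]:  - 3 B C = -6
  [\sin^{2}{\left(x \right)}]:  C^{2} = 4
These equations allow (A, B, C) = (-3, 1, 2) or (3, -1, -2).
Impose the point condition(s):
  u(0, 0) = -3  ⟹  B + C = -3
Only A = 3, B = -1, C = -2 satisfies everything.
Hence u(x, y) = 3 y^{2} - e^{x + y} - 2 \cos{\left(x \right)}.

Answer: u(x, y) = 3 y^{2} - e^{x + y} - 2 \cos{\left(x \right)}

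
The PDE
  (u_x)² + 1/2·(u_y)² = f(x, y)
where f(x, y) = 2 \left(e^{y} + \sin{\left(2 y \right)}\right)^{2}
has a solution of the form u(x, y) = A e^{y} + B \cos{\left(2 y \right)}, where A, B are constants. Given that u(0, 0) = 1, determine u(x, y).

Substitute the ansatz u = A e^{y} + B \cos{\left(2 y \right)} into the left-hand side.
Derivatives of the ansatz:
  u_x = 0
  u_y = A e^{y} - 2 B \sin{\left(2 y \right)}
Term by term:
  (u_x)² = 0
  1/2·(u_y)² = \frac{A^{2} e^{2 y}}{2} - 2 A B e^{y} \sin{\left(2 y \right)} + 2 B^{2} \sin^{2}{\left(2 y \right)}
So the left-hand side equals
  \frac{A^{2} e^{2 y}}{2} - 2 A B e^{y} \sin{\left(2 y \right)} + 2 B^{2} \sin^{2}{\left(2 y \right)}
This must equal f(x, y) identically; expanded, f = 2 e^{2 y} + 4 e^{y} \sin{\left(2 y \right)} + 2 \sin^{2}{\left(2 y \right)}.
Matching coefficients of the independent functions:
  [e^{y} \sin{\left(2 y \right)}]:  - 2 A B = 4
  [e^{2 y}]:  \frac{A^{2}}{2} = 2
  [\sin^{2}{\left(2 y \right)}]:  2 B^{2} = 2
These equations allow (A, B) = (-2, 1) or (2, -1).
Impose the point condition(s):
  u(0, 0) = 1  ⟹  A + B = 1
Only A = 2, B = -1 satisfies everything.
Hence u(x, y) = 2 e^{y} - \cos{\left(2 y \right)}.

Answer: u(x, y) = 2 e^{y} - \cos{\left(2 y \right)}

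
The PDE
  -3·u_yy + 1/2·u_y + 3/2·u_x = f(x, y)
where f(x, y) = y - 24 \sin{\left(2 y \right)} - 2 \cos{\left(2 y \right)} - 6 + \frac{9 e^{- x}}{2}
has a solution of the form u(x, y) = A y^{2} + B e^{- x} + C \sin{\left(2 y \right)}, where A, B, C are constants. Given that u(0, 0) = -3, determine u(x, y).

Answer: u(x, y) = y^{2} - 2 \sin{\left(2 y \right)} - 3 e^{- x}

Derivation:
Substitute the ansatz u = A y^{2} + B e^{- x} + C \sin{\left(2 y \right)} into the left-hand side.
Derivatives of the ansatz:
  u_yy = 2 A - 4 C \sin{\left(2 y \right)}
  u_y = 2 A y + 2 C \cos{\left(2 y \right)}
  u_x = - B e^{- x}
Term by term:
  -3·u_yy = - 6 A + 12 C \sin{\left(2 y \right)}
  1/2·u_y = A y + C \cos{\left(2 y \right)}
  3/2·u_x = - \frac{3 B e^{- x}}{2}
So the left-hand side equals
  A y - 6 A - \frac{3 B e^{- x}}{2} + 12 C \sin{\left(2 y \right)} + C \cos{\left(2 y \right)}
This must equal f(x, y) = y - 24 \sin{\left(2 y \right)} - 2 \cos{\left(2 y \right)} - 6 + \frac{9 e^{- x}}{2} identically.
Matching coefficients of the independent functions:
  [constant term]:  - 6 A = -6
  [y]:  A = 1
  [e^{- x}]:  - \frac{3 B}{2} = \frac{9}{2}
  [\sin{\left(2 y \right)}]:  12 C = -24
  [\cos{\left(2 y \right)}]:  C = -2
Solving: A = 1, B = -3, C = -2.
Check against the point condition:
  u(0, 0) = -3  ⟹  B = -3  ✓
Hence u(x, y) = y^{2} - 2 \sin{\left(2 y \right)} - 3 e^{- x}.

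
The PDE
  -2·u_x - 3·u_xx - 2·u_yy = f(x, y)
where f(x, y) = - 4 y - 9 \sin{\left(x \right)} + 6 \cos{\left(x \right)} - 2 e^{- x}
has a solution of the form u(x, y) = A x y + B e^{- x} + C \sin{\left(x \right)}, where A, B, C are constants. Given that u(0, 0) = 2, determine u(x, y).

Substitute the ansatz u = A x y + B e^{- x} + C \sin{\left(x \right)} into the left-hand side.
Derivatives of the ansatz:
  u_x = A y - B e^{- x} + C \cos{\left(x \right)}
  u_xx = B e^{- x} - C \sin{\left(x \right)}
  u_yy = 0
Term by term:
  -2·u_x = - 2 A y + 2 B e^{- x} - 2 C \cos{\left(x \right)}
  -3·u_xx = - 3 B e^{- x} + 3 C \sin{\left(x \right)}
  -2·u_yy = 0
So the left-hand side equals
  - 2 A y - B e^{- x} + 3 C \sin{\left(x \right)} - 2 C \cos{\left(x \right)}
This must equal f(x, y) = - 4 y - 9 \sin{\left(x \right)} + 6 \cos{\left(x \right)} - 2 e^{- x} identically.
Matching coefficients of the independent functions:
  [y]:  - 2 A = -4
  [e^{- x}]:  - B = -2
  [\sin{\left(x \right)}]:  3 C = -9
  [\cos{\left(x \right)}]:  - 2 C = 6
Solving: A = 2, B = 2, C = -3.
Check against the point condition:
  u(0, 0) = 2  ⟹  B = 2  ✓
Hence u(x, y) = 2 x y - 3 \sin{\left(x \right)} + 2 e^{- x}.

Answer: u(x, y) = 2 x y - 3 \sin{\left(x \right)} + 2 e^{- x}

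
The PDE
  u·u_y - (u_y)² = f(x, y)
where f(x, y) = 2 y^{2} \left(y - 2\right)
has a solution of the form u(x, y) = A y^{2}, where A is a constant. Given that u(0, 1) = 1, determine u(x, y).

Substitute the ansatz u = A y^{2} into the left-hand side.
Derivatives of the ansatz:
  u_y = 2 A y
Term by term:
  u·u_y = 2 A^{2} y^{3}
  -(u_y)² = - 4 A^{2} y^{2}
So the left-hand side equals
  2 A^{2} y^{3} - 4 A^{2} y^{2}
This must equal f(x, y) identically; expanded, f = 2 y^{3} - 4 y^{2}.
Matching coefficients of the independent functions:
  [y^{2}]:  - 4 A^{2} = -4
  [y^{3}]:  2 A^{2} = 2
These equations allow (A) = (-1) or (1).
Impose the point condition(s):
  u(0, 1) = 1  ⟹  A = 1
Only A = 1 satisfies everything.
Hence u(x, y) = y^{2}.

Answer: u(x, y) = y^{2}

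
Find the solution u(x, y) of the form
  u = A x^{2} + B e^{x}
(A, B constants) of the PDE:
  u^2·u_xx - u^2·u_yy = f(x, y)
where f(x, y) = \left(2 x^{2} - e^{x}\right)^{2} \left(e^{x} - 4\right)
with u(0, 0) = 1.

Substitute the ansatz u = A x^{2} + B e^{x} into the left-hand side.
Derivatives of the ansatz:
  u_xx = 2 A + B e^{x}
  u_yy = 0
Term by term:
  u^2·u_xx = 2 A^{3} x^{4} + A^{2} B x^{4} e^{x} + 4 A^{2} B x^{2} e^{x} + 2 A B^{2} x^{2} e^{2 x} + 2 A B^{2} e^{2 x} + B^{3} e^{3 x}
  -u^2·u_yy = 0
So the left-hand side equals
  2 A^{3} x^{4} + A^{2} B x^{4} e^{x} + 4 A^{2} B x^{2} e^{x} + 2 A B^{2} x^{2} e^{2 x} + 2 A B^{2} e^{2 x} + B^{3} e^{3 x}
This must equal f(x, y) identically; expanded, f = 4 x^{4} e^{x} - 16 x^{4} - 4 x^{2} e^{2 x} + 16 x^{2} e^{x} + e^{3 x} - 4 e^{2 x}.
Matching coefficients of the independent functions:
  [x^{4}]:  2 A^{3} = -16
  [x^{2} e^{x}]:  4 A^{2} B = 16
  [x^{2} e^{2 x}, e^{2 x}]:  2 A B^{2} = -4
  [x^{4} e^{x}]:  A^{2} B = 4
  [e^{3 x}]:  B^{3} = 1
Solving: A = -2, B = 1.
Check against the point condition:
  u(0, 0) = 1  ⟹  B = 1  ✓
Hence u(x, y) = - 2 x^{2} + e^{x}.

Answer: u(x, y) = - 2 x^{2} + e^{x}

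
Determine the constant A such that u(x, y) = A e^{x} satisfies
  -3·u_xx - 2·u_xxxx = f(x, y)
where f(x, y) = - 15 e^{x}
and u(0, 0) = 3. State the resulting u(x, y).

Answer: u(x, y) = 3 e^{x}

Derivation:
Substitute the ansatz u = A e^{x} into the left-hand side.
Derivatives of the ansatz:
  u_xx = A e^{x}
  u_xxxx = A e^{x}
Term by term:
  -3·u_xx = - 3 A e^{x}
  -2·u_xxxx = - 2 A e^{x}
So the left-hand side equals
  - 5 A e^{x}
This must equal f(x, y) = - 15 e^{x} identically.
Matching coefficients of the independent functions:
  [e^{x}]:  - 5 A = -15
Solving: A = 3.
Check against the point condition:
  u(0, 0) = 3  ⟹  A = 3  ✓
Hence u(x, y) = 3 e^{x}.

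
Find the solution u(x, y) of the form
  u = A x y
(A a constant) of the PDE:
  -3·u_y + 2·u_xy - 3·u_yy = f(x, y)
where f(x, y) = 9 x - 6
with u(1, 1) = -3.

Answer: u(x, y) = - 3 x y

Derivation:
Substitute the ansatz u = A x y into the left-hand side.
Derivatives of the ansatz:
  u_y = A x
  u_xy = A
  u_yy = 0
Term by term:
  -3·u_y = - 3 A x
  2·u_xy = 2 A
  -3·u_yy = 0
So the left-hand side equals
  - 3 A x + 2 A
This must equal f(x, y) = 9 x - 6 identically.
Matching coefficients of the independent functions:
  [constant term]:  2 A = -6
  [x]:  - 3 A = 9
Solving: A = -3.
Check against the point condition:
  u(1, 1) = -3  ⟹  A = -3  ✓
Hence u(x, y) = - 3 x y.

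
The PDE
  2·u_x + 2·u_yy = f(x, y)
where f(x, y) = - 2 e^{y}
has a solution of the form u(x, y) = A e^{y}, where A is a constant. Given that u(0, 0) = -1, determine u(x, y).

Answer: u(x, y) = - e^{y}

Derivation:
Substitute the ansatz u = A e^{y} into the left-hand side.
Derivatives of the ansatz:
  u_x = 0
  u_yy = A e^{y}
Term by term:
  2·u_x = 0
  2·u_yy = 2 A e^{y}
So the left-hand side equals
  2 A e^{y}
This must equal f(x, y) = - 2 e^{y} identically.
Matching coefficients of the independent functions:
  [e^{y}]:  2 A = -2
Solving: A = -1.
Check against the point condition:
  u(0, 0) = -1  ⟹  A = -1  ✓
Hence u(x, y) = - e^{y}.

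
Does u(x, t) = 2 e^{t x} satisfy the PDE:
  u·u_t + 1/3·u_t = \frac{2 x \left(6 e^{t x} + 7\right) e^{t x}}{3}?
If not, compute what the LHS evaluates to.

Evaluate each term of the left-hand side for u = 2 e^{t x}.
Derivatives:
  u_t = 2 x e^{t x}
Terms:
  u·u_t = 4 x e^{2 t x}
  1/3·u_t = \frac{2 x e^{t x}}{3}
Sum: LHS = \frac{2 x \left(6 e^{t x} + 1\right) e^{t x}}{3}
Given right-hand side: \frac{2 x \left(6 e^{t x} + 7\right) e^{t x}}{3}. Difference LHS − RHS = - 4 x e^{t x} ≠ 0, so u is not a solution.

Answer: No, the LHS evaluates to \frac{2 x \left(6 e^{t x} + 1\right) e^{t x}}{3}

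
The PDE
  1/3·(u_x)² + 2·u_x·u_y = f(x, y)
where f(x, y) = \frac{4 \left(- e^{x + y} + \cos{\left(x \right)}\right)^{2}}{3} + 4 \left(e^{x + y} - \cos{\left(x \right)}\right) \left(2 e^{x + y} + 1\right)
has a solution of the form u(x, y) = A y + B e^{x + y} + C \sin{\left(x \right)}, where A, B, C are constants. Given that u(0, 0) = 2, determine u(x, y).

Substitute the ansatz u = A y + B e^{x + y} + C \sin{\left(x \right)} into the left-hand side.
Derivatives of the ansatz:
  u_x = B e^{x} e^{y} + C \cos{\left(x \right)}
  u_y = A + B e^{x} e^{y}
Term by term:
  1/3·(u_x)² = \frac{B^{2} e^{2 x} e^{2 y}}{3} + \frac{2 B C e^{x} e^{y} \cos{\left(x \right)}}{3} + \frac{C^{2} \cos^{2}{\left(x \right)}}{3}
  2·u_x·u_y = 2 A B e^{x} e^{y} + 2 A C \cos{\left(x \right)} + 2 B^{2} e^{2 x} e^{2 y} + 2 B C e^{x} e^{y} \cos{\left(x \right)}
So the left-hand side equals
  2 A B e^{x} e^{y} + 2 A C \cos{\left(x \right)} + \frac{7 B^{2} e^{2 x} e^{2 y}}{3} + \frac{8 B C e^{x} e^{y} \cos{\left(x \right)}}{3} + \frac{C^{2} \cos^{2}{\left(x \right)}}{3}
This must equal f(x, y) identically; expanded, f = \frac{28 e^{2 x} e^{2 y}}{3} - \frac{32 e^{x} e^{y} \cos{\left(x \right)}}{3} + 4 e^{x} e^{y} + \frac{4 \cos^{2}{\left(x \right)}}{3} - 4 \cos{\left(x \right)}.
Matching coefficients of the independent functions:
  [e^{x} e^{y}]:  2 A B = 4
  [e^{2 x} e^{2 y}]:  \frac{7 B^{2}}{3} = \frac{28}{3}
  [e^{x} e^{y} \cos{\left(x \right)}]:  \frac{8 B C}{3} = - \frac{32}{3}
  [\cos{\left(x \right)}]:  2 A C = -4
  [\cos^{2}{\left(x \right)}]:  \frac{C^{2}}{3} = \frac{4}{3}
These equations allow (A, B, C) = (-1, -2, 2) or (1, 2, -2).
Impose the point condition(s):
  u(0, 0) = 2  ⟹  B = 2
Only A = 1, B = 2, C = -2 satisfies everything.
Hence u(x, y) = y + 2 e^{x + y} - 2 \sin{\left(x \right)}.

Answer: u(x, y) = y + 2 e^{x + y} - 2 \sin{\left(x \right)}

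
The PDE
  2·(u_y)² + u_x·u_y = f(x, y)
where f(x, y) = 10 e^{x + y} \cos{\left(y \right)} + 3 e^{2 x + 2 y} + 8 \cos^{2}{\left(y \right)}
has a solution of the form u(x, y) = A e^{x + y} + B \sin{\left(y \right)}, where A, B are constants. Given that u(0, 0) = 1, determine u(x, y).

Answer: u(x, y) = e^{x + y} + 2 \sin{\left(y \right)}

Derivation:
Substitute the ansatz u = A e^{x + y} + B \sin{\left(y \right)} into the left-hand side.
Derivatives of the ansatz:
  u_y = A e^{x} e^{y} + B \cos{\left(y \right)}
  u_x = A e^{x} e^{y}
Term by term:
  2·(u_y)² = 2 A^{2} e^{2 x} e^{2 y} + 4 A B e^{x} e^{y} \cos{\left(y \right)} + 2 B^{2} \cos^{2}{\left(y \right)}
  u_x·u_y = A^{2} e^{2 x} e^{2 y} + A B e^{x} e^{y} \cos{\left(y \right)}
So the left-hand side equals
  3 A^{2} e^{2 x} e^{2 y} + 5 A B e^{x} e^{y} \cos{\left(y \right)} + 2 B^{2} \cos^{2}{\left(y \right)}
This must equal f(x, y) identically; expanded, f = 3 e^{2 x} e^{2 y} + 10 e^{x} e^{y} \cos{\left(y \right)} + 8 \cos^{2}{\left(y \right)}.
Matching coefficients of the independent functions:
  [e^{2 x} e^{2 y}]:  3 A^{2} = 3
  [e^{x} e^{y} \cos{\left(y \right)}]:  5 A B = 10
  [\cos^{2}{\left(y \right)}]:  2 B^{2} = 8
These equations allow (A, B) = (-1, -2) or (1, 2).
Impose the point condition(s):
  u(0, 0) = 1  ⟹  A = 1
Only A = 1, B = 2 satisfies everything.
Hence u(x, y) = e^{x + y} + 2 \sin{\left(y \right)}.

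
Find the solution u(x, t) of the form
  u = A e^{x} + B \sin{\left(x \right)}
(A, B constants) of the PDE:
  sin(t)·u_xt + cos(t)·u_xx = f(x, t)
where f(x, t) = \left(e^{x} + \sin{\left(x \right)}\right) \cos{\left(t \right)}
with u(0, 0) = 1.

Substitute the ansatz u = A e^{x} + B \sin{\left(x \right)} into the left-hand side.
Derivatives of the ansatz:
  u_xt = 0
  u_xx = A e^{x} - B \sin{\left(x \right)}
Term by term:
  sin(t)·u_xt = 0
  cos(t)·u_xx = A e^{x} \cos{\left(t \right)} - B \sin{\left(x \right)} \cos{\left(t \right)}
So the left-hand side equals
  A e^{x} \cos{\left(t \right)} - B \sin{\left(x \right)} \cos{\left(t \right)}
This must equal f(x, t) identically; expanded, f = e^{x} \cos{\left(t \right)} + \sin{\left(x \right)} \cos{\left(t \right)}.
Matching coefficients of the independent functions:
  [e^{x} \cos{\left(t \right)}]:  A = 1
  [\sin{\left(x \right)} \cos{\left(t \right)}]:  - B = 1
Solving: A = 1, B = -1.
Check against the point condition:
  u(0, 0) = 1  ⟹  A = 1  ✓
Hence u(x, t) = e^{x} - \sin{\left(x \right)}.

Answer: u(x, t) = e^{x} - \sin{\left(x \right)}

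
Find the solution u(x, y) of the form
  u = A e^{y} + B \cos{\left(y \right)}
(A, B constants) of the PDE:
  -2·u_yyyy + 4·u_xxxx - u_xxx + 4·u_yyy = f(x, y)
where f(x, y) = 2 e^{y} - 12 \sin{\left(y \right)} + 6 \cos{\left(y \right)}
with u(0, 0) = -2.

Answer: u(x, y) = e^{y} - 3 \cos{\left(y \right)}

Derivation:
Substitute the ansatz u = A e^{y} + B \cos{\left(y \right)} into the left-hand side.
Derivatives of the ansatz:
  u_yyyy = A e^{y} + B \cos{\left(y \right)}
  u_xxxx = 0
  u_xxx = 0
  u_yyy = A e^{y} + B \sin{\left(y \right)}
Term by term:
  -2·u_yyyy = - 2 A e^{y} - 2 B \cos{\left(y \right)}
  4·u_xxxx = 0
  -u_xxx = 0
  4·u_yyy = 4 A e^{y} + 4 B \sin{\left(y \right)}
So the left-hand side equals
  2 A e^{y} + 4 B \sin{\left(y \right)} - 2 B \cos{\left(y \right)}
This must equal f(x, y) = 2 e^{y} - 12 \sin{\left(y \right)} + 6 \cos{\left(y \right)} identically.
Matching coefficients of the independent functions:
  [e^{y}]:  2 A = 2
  [\sin{\left(y \right)}]:  4 B = -12
  [\cos{\left(y \right)}]:  - 2 B = 6
Solving: A = 1, B = -3.
Check against the point condition:
  u(0, 0) = -2  ⟹  A + B = -2  ✓
Hence u(x, y) = e^{y} - 3 \cos{\left(y \right)}.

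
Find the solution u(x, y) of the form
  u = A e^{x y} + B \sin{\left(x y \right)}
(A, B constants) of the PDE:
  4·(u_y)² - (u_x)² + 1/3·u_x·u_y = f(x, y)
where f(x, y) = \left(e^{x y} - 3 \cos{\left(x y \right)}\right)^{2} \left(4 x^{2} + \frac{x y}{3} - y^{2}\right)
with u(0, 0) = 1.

Substitute the ansatz u = A e^{x y} + B \sin{\left(x y \right)} into the left-hand side.
Derivatives of the ansatz:
  u_y = A x e^{x y} + B x \cos{\left(x y \right)}
  u_x = A y e^{x y} + B y \cos{\left(x y \right)}
Term by term:
  4·(u_y)² = 4 A^{2} x^{2} e^{2 x y} + 8 A B x^{2} e^{x y} \cos{\left(x y \right)} + 4 B^{2} x^{2} \cos^{2}{\left(x y \right)}
  -(u_x)² = - A^{2} y^{2} e^{2 x y} - 2 A B y^{2} e^{x y} \cos{\left(x y \right)} - B^{2} y^{2} \cos^{2}{\left(x y \right)}
  1/3·u_x·u_y = \frac{A^{2} x y e^{2 x y}}{3} + \frac{2 A B x y e^{x y} \cos{\left(x y \right)}}{3} + \frac{B^{2} x y \cos^{2}{\left(x y \right)}}{3}
So the left-hand side equals
  4 A^{2} x^{2} e^{2 x y} + \frac{A^{2} x y e^{2 x y}}{3} - A^{2} y^{2} e^{2 x y} + 8 A B x^{2} e^{x y} \cos{\left(x y \right)} + \frac{2 A B x y e^{x y} \cos{\left(x y \right)}}{3} - 2 A B y^{2} e^{x y} \cos{\left(x y \right)} + 4 B^{2} x^{2} \cos^{2}{\left(x y \right)} + \frac{B^{2} x y \cos^{2}{\left(x y \right)}}{3} - B^{2} y^{2} \cos^{2}{\left(x y \right)}
This must equal f(x, y) identically; expanded, f = 4 x^{2} e^{2 x y} - 24 x^{2} e^{x y} \cos{\left(x y \right)} + 36 x^{2} \cos^{2}{\left(x y \right)} + \frac{x y e^{2 x y}}{3} - 2 x y e^{x y} \cos{\left(x y \right)} + 3 x y \cos^{2}{\left(x y \right)} - y^{2} e^{2 x y} + 6 y^{2} e^{x y} \cos{\left(x y \right)} - 9 y^{2} \cos^{2}{\left(x y \right)}.
Matching coefficients of the independent functions:
  [x^{2} e^{2 x y}]:  4 A^{2} = 4
  [x^{2} \cos^{2}{\left(x y \right)}]:  4 B^{2} = 36
  [y^{2} e^{2 x y}]:  - A^{2} = -1
  [y^{2} \cos^{2}{\left(x y \right)}]:  - B^{2} = -9
  [x y e^{2 x y}]:  \frac{A^{2}}{3} = \frac{1}{3}
  [x y \cos^{2}{\left(x y \right)}]:  \frac{B^{2}}{3} = 3
  [x^{2} e^{x y} \cos{\left(x y \right)}]:  8 A B = -24
  [y^{2} e^{x y} \cos{\left(x y \right)}]:  - 2 A B = 6
  [x y e^{x y} \cos{\left(x y \right)}]:  \frac{2 A B}{3} = -2
These equations allow (A, B) = (-1, 3) or (1, -3).
Impose the point condition(s):
  u(0, 0) = 1  ⟹  A = 1
Only A = 1, B = -3 satisfies everything.
Hence u(x, y) = e^{x y} - 3 \sin{\left(x y \right)}.

Answer: u(x, y) = e^{x y} - 3 \sin{\left(x y \right)}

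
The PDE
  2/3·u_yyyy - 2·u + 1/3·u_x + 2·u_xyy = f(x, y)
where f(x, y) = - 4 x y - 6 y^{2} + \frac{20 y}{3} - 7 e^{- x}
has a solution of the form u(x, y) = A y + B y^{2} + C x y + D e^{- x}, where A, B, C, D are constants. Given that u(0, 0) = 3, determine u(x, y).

Substitute the ansatz u = A y + B y^{2} + C x y + D e^{- x} into the left-hand side.
Derivatives of the ansatz:
  u_yyyy = 0
  u_x = C y - D e^{- x}
  u_xyy = 0
Term by term:
  2/3·u_yyyy = 0
  -2·u = - 2 A y - 2 B y^{2} - 2 C x y - 2 D e^{- x}
  1/3·u_x = \frac{C y}{3} - \frac{D e^{- x}}{3}
  2·u_xyy = 0
So the left-hand side equals
  - 2 A y - 2 B y^{2} - 2 C x y + \frac{C y}{3} - \frac{7 D e^{- x}}{3}
This must equal f(x, y) = - 4 x y - 6 y^{2} + \frac{20 y}{3} - 7 e^{- x} identically.
Matching coefficients of the independent functions:
  [y]:  - 2 A + \frac{C}{3} = \frac{20}{3}
  [y^{2}]:  - 2 B = -6
  [x y]:  - 2 C = -4
  [e^{- x}]:  - \frac{7 D}{3} = -7
Solving: A = -3, B = 3, C = 2, D = 3.
Check against the point condition:
  u(0, 0) = 3  ⟹  D = 3  ✓
Hence u(x, y) = 2 x y + 3 y^{2} - 3 y + 3 e^{- x}.

Answer: u(x, y) = 2 x y + 3 y^{2} - 3 y + 3 e^{- x}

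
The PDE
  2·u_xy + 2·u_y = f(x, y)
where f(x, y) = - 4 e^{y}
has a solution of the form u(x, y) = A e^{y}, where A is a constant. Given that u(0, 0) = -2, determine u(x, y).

Answer: u(x, y) = - 2 e^{y}

Derivation:
Substitute the ansatz u = A e^{y} into the left-hand side.
Derivatives of the ansatz:
  u_xy = 0
  u_y = A e^{y}
Term by term:
  2·u_xy = 0
  2·u_y = 2 A e^{y}
So the left-hand side equals
  2 A e^{y}
This must equal f(x, y) = - 4 e^{y} identically.
Matching coefficients of the independent functions:
  [e^{y}]:  2 A = -4
Solving: A = -2.
Check against the point condition:
  u(0, 0) = -2  ⟹  A = -2  ✓
Hence u(x, y) = - 2 e^{y}.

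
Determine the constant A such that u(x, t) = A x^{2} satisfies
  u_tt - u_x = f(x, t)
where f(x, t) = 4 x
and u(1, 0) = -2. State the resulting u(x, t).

Substitute the ansatz u = A x^{2} into the left-hand side.
Derivatives of the ansatz:
  u_tt = 0
  u_x = 2 A x
Term by term:
  u_tt = 0
  -u_x = - 2 A x
So the left-hand side equals
  - 2 A x
This must equal f(x, t) = 4 x identically.
Matching coefficients of the independent functions:
  [x]:  - 2 A = 4
Solving: A = -2.
Check against the point condition:
  u(1, 0) = -2  ⟹  A = -2  ✓
Hence u(x, t) = - 2 x^{2}.

Answer: u(x, t) = - 2 x^{2}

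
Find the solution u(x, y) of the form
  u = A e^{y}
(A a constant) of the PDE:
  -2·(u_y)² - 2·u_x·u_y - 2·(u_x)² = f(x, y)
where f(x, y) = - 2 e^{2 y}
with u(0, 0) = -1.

Substitute the ansatz u = A e^{y} into the left-hand side.
Derivatives of the ansatz:
  u_y = A e^{y}
  u_x = 0
Term by term:
  -2·(u_y)² = - 2 A^{2} e^{2 y}
  -2·u_x·u_y = 0
  -2·(u_x)² = 0
So the left-hand side equals
  - 2 A^{2} e^{2 y}
This must equal f(x, y) = - 2 e^{2 y} identically.
Matching coefficients of the independent functions:
  [e^{2 y}]:  - 2 A^{2} = -2
These equations allow (A) = (-1) or (1).
Impose the point condition(s):
  u(0, 0) = -1  ⟹  A = -1
Only A = -1 satisfies everything.
Hence u(x, y) = - e^{y}.

Answer: u(x, y) = - e^{y}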